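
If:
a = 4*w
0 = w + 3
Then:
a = -12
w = -3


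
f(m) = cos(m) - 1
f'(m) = -sin(m)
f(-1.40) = -0.83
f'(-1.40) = 0.99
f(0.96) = -0.43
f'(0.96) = -0.82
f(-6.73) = -0.10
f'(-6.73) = 0.43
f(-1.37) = -0.80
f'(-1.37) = 0.98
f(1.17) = -0.61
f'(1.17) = -0.92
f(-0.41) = -0.08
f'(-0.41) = 0.40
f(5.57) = -0.24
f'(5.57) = 0.65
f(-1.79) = -1.22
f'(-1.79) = 0.98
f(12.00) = -0.16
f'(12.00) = 0.54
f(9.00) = -1.91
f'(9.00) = -0.41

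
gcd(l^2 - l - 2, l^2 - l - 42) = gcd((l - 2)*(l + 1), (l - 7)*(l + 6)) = 1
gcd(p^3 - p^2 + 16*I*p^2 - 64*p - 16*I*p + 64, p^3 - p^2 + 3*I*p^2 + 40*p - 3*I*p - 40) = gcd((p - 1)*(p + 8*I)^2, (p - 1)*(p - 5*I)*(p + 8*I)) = p^2 + p*(-1 + 8*I) - 8*I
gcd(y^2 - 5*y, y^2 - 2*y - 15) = y - 5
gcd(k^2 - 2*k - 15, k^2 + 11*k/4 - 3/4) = k + 3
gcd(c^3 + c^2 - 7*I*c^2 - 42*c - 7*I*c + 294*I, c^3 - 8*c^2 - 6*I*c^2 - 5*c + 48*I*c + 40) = 1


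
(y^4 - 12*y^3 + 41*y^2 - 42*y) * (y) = y^5 - 12*y^4 + 41*y^3 - 42*y^2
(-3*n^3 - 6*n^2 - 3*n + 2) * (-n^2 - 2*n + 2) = 3*n^5 + 12*n^4 + 9*n^3 - 8*n^2 - 10*n + 4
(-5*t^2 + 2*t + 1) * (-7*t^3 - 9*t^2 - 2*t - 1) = 35*t^5 + 31*t^4 - 15*t^3 - 8*t^2 - 4*t - 1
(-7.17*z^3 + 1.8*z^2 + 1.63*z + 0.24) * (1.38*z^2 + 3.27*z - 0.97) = -9.8946*z^5 - 20.9619*z^4 + 15.0903*z^3 + 3.9153*z^2 - 0.7963*z - 0.2328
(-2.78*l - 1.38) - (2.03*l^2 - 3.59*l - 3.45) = -2.03*l^2 + 0.81*l + 2.07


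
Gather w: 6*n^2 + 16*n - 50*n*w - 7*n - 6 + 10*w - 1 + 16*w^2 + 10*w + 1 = 6*n^2 + 9*n + 16*w^2 + w*(20 - 50*n) - 6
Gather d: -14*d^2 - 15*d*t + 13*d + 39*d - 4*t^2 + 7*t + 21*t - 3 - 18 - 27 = -14*d^2 + d*(52 - 15*t) - 4*t^2 + 28*t - 48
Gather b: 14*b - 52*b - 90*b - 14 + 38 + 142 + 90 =256 - 128*b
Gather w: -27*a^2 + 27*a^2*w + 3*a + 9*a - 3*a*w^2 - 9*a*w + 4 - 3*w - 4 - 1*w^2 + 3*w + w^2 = -27*a^2 - 3*a*w^2 + 12*a + w*(27*a^2 - 9*a)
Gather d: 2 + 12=14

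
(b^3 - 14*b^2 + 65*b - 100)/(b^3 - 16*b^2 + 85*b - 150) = (b - 4)/(b - 6)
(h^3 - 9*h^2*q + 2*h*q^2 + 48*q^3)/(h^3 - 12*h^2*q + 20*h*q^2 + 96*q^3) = (-h + 3*q)/(-h + 6*q)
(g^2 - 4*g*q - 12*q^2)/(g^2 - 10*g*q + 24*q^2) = (-g - 2*q)/(-g + 4*q)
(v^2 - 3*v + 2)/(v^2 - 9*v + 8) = (v - 2)/(v - 8)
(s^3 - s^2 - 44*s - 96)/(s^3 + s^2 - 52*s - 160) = (s + 3)/(s + 5)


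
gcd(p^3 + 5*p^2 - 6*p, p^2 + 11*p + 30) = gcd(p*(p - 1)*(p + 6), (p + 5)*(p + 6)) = p + 6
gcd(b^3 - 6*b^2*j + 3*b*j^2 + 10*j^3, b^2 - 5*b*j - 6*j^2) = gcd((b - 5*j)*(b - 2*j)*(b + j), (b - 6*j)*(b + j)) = b + j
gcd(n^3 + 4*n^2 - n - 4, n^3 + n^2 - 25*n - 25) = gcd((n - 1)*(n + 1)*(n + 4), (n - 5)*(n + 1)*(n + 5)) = n + 1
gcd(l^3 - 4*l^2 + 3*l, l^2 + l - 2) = l - 1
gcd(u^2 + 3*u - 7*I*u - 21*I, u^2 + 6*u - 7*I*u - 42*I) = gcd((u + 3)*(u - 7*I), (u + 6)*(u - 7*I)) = u - 7*I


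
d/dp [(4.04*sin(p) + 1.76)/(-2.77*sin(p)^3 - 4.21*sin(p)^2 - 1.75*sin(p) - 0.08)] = (22.3816*sin(p)^3 + 31.634*sin(p)^2 + 14.8192*sin(p) + 2.7568)*cos(p)/(7.6729*sin(p)^6 + 23.3234*sin(p)^5 + 27.4191*sin(p)^4 + 15.1782*sin(p)^3 + 3.7361*sin(p)^2 + 0.28*sin(p) + 0.0064)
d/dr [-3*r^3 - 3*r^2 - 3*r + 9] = -9*r^2 - 6*r - 3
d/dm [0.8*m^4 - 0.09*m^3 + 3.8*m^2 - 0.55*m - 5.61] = 3.2*m^3 - 0.27*m^2 + 7.6*m - 0.55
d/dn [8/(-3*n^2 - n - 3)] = 8*(6*n + 1)/(3*n^2 + n + 3)^2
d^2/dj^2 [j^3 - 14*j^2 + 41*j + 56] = 6*j - 28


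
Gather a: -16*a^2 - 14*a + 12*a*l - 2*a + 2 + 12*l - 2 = -16*a^2 + a*(12*l - 16) + 12*l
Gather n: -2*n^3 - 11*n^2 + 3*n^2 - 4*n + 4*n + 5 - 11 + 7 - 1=-2*n^3 - 8*n^2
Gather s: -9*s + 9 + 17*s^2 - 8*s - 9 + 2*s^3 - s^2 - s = 2*s^3 + 16*s^2 - 18*s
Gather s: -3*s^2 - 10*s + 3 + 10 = -3*s^2 - 10*s + 13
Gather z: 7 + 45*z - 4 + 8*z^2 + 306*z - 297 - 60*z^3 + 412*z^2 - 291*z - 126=-60*z^3 + 420*z^2 + 60*z - 420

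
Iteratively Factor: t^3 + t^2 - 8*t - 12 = (t + 2)*(t^2 - t - 6) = (t + 2)^2*(t - 3)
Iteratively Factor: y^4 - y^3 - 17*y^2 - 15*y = (y)*(y^3 - y^2 - 17*y - 15) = y*(y - 5)*(y^2 + 4*y + 3) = y*(y - 5)*(y + 1)*(y + 3)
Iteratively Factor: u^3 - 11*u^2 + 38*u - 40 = (u - 2)*(u^2 - 9*u + 20) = (u - 5)*(u - 2)*(u - 4)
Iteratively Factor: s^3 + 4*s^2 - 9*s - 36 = (s + 4)*(s^2 - 9) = (s - 3)*(s + 4)*(s + 3)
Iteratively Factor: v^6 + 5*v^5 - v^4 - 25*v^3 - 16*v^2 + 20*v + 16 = (v + 1)*(v^5 + 4*v^4 - 5*v^3 - 20*v^2 + 4*v + 16) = (v - 2)*(v + 1)*(v^4 + 6*v^3 + 7*v^2 - 6*v - 8) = (v - 2)*(v + 1)^2*(v^3 + 5*v^2 + 2*v - 8) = (v - 2)*(v - 1)*(v + 1)^2*(v^2 + 6*v + 8) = (v - 2)*(v - 1)*(v + 1)^2*(v + 2)*(v + 4)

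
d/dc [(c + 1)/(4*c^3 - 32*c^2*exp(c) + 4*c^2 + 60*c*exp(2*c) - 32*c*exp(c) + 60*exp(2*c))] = (4*c*exp(c) - c - 15*exp(2*c) + 4*exp(c))/(2*(c^4 - 16*c^3*exp(c) + 94*c^2*exp(2*c) - 240*c*exp(3*c) + 225*exp(4*c)))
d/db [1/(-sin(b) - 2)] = cos(b)/(sin(b) + 2)^2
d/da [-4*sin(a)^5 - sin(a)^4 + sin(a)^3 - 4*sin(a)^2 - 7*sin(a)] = (-20*sin(a)^4 - 4*sin(a)^3 + 3*sin(a)^2 - 8*sin(a) - 7)*cos(a)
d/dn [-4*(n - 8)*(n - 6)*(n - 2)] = -12*n^2 + 128*n - 304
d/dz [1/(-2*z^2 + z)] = (4*z - 1)/(z^2*(2*z - 1)^2)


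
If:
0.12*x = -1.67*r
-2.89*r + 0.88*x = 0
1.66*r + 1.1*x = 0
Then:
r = 0.00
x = 0.00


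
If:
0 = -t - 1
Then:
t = -1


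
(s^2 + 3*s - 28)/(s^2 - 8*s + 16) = (s + 7)/(s - 4)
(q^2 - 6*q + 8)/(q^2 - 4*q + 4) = (q - 4)/(q - 2)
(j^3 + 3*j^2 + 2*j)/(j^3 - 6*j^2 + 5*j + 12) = j*(j + 2)/(j^2 - 7*j + 12)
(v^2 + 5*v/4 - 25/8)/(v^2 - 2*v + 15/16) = 2*(2*v + 5)/(4*v - 3)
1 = 1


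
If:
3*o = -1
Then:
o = -1/3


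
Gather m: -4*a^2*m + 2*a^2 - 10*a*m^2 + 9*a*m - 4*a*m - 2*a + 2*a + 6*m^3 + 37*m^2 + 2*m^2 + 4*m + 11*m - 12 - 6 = 2*a^2 + 6*m^3 + m^2*(39 - 10*a) + m*(-4*a^2 + 5*a + 15) - 18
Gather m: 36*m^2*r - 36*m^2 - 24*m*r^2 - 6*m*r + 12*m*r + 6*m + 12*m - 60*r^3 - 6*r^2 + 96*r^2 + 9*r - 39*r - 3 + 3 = m^2*(36*r - 36) + m*(-24*r^2 + 6*r + 18) - 60*r^3 + 90*r^2 - 30*r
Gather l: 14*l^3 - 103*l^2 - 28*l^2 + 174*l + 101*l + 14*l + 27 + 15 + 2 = 14*l^3 - 131*l^2 + 289*l + 44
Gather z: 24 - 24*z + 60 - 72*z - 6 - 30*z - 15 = 63 - 126*z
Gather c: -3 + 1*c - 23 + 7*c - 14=8*c - 40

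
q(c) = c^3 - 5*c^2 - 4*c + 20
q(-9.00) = -1078.00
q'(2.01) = -11.98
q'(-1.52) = 18.13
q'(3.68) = -0.17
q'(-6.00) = 164.00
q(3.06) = -10.41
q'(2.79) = -8.55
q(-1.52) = 11.02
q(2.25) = -2.92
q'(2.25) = -11.31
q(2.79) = -8.36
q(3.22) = -11.34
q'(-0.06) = -3.39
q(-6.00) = -352.00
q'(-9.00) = 329.00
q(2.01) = -0.12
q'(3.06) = -6.51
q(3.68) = -12.60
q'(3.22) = -5.09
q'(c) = 3*c^2 - 10*c - 4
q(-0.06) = 20.22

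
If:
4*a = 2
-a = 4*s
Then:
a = 1/2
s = -1/8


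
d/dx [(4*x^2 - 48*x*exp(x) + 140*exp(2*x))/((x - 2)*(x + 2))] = 8*(-6*x^3*exp(x) + 35*x^2*exp(2*x) + 6*x^2*exp(x) - 35*x*exp(2*x) + 24*x*exp(x) - 4*x - 140*exp(2*x) + 24*exp(x))/(x^4 - 8*x^2 + 16)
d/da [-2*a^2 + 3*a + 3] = 3 - 4*a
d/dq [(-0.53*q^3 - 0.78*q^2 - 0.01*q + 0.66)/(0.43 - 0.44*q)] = (0.4664*q^3 - 0.3405*q^2 - 0.6708*q + 0.2861)/(0.1936*q^2 - 0.3784*q + 0.1849)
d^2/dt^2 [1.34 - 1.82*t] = 0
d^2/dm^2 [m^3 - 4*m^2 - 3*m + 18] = 6*m - 8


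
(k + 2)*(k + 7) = k^2 + 9*k + 14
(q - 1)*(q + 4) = q^2 + 3*q - 4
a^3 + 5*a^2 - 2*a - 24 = (a - 2)*(a + 3)*(a + 4)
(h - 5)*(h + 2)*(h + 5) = h^3 + 2*h^2 - 25*h - 50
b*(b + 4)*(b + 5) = b^3 + 9*b^2 + 20*b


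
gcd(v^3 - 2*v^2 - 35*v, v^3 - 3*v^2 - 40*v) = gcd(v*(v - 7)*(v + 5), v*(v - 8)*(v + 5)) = v^2 + 5*v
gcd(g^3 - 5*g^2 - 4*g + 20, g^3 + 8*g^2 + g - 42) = g - 2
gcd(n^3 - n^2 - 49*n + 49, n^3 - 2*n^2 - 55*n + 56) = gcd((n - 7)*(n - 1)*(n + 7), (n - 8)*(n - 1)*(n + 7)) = n^2 + 6*n - 7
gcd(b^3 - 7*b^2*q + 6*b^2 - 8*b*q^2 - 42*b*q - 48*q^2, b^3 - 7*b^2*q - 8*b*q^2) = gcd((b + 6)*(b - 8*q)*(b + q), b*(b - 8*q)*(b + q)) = -b^2 + 7*b*q + 8*q^2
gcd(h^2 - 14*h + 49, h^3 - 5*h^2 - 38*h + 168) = h - 7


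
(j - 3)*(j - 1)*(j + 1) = j^3 - 3*j^2 - j + 3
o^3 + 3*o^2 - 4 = (o - 1)*(o + 2)^2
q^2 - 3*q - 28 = (q - 7)*(q + 4)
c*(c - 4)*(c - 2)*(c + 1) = c^4 - 5*c^3 + 2*c^2 + 8*c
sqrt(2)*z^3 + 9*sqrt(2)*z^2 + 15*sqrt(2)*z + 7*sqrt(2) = (z + 1)*(z + 7)*(sqrt(2)*z + sqrt(2))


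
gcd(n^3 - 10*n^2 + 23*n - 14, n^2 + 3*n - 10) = n - 2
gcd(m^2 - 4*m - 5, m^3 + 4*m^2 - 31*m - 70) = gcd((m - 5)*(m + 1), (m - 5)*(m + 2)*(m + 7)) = m - 5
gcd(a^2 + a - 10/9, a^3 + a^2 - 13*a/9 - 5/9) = a + 5/3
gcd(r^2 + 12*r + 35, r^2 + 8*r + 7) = r + 7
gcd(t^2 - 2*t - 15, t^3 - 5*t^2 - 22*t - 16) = 1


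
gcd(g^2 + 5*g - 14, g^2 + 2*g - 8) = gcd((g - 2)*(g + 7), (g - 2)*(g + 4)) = g - 2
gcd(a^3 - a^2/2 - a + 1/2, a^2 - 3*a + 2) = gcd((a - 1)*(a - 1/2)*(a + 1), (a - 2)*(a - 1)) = a - 1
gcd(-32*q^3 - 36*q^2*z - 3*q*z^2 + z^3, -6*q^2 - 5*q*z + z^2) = q + z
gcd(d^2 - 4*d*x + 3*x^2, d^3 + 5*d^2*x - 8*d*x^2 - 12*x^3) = 1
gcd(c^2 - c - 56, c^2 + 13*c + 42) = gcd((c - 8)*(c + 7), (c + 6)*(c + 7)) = c + 7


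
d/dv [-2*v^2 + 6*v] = 6 - 4*v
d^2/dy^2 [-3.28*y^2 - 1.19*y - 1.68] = -6.56000000000000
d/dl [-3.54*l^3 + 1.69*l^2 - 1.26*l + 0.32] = -10.62*l^2 + 3.38*l - 1.26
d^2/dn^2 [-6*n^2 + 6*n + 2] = -12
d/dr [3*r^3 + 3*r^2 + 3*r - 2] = 9*r^2 + 6*r + 3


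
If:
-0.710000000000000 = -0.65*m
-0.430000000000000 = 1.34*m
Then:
No Solution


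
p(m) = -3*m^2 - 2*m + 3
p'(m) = -6*m - 2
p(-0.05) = 3.09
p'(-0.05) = -1.70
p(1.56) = -7.42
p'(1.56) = -11.36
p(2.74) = -25.00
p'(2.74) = -18.44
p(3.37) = -37.81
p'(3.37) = -22.22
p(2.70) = -24.27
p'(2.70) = -18.20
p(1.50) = -6.75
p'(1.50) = -11.00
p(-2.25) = -7.69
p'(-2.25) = 11.50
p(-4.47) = -48.00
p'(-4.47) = 24.82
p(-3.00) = -18.00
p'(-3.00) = 16.00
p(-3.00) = -18.00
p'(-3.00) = 16.00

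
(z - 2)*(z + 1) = z^2 - z - 2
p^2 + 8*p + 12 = (p + 2)*(p + 6)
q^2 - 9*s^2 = (q - 3*s)*(q + 3*s)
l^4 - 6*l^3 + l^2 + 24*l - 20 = (l - 5)*(l - 2)*(l - 1)*(l + 2)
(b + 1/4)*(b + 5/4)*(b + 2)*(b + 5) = b^4 + 17*b^3/2 + 333*b^2/16 + 275*b/16 + 25/8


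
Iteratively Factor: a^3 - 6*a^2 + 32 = (a + 2)*(a^2 - 8*a + 16) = (a - 4)*(a + 2)*(a - 4)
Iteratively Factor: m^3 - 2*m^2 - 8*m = (m - 4)*(m^2 + 2*m) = m*(m - 4)*(m + 2)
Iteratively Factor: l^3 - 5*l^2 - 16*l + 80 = (l - 4)*(l^2 - l - 20) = (l - 5)*(l - 4)*(l + 4)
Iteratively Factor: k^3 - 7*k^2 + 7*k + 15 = (k + 1)*(k^2 - 8*k + 15) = (k - 3)*(k + 1)*(k - 5)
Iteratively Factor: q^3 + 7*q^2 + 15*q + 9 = (q + 3)*(q^2 + 4*q + 3) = (q + 1)*(q + 3)*(q + 3)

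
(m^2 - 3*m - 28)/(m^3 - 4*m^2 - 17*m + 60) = (m - 7)/(m^2 - 8*m + 15)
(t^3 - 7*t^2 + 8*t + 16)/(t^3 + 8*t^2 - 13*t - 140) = (t^2 - 3*t - 4)/(t^2 + 12*t + 35)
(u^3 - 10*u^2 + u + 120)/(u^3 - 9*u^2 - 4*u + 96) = (u - 5)/(u - 4)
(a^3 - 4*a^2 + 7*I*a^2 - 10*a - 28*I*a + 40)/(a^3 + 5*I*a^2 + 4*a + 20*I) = (a - 4)/(a - 2*I)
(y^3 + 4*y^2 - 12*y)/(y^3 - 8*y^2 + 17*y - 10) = y*(y + 6)/(y^2 - 6*y + 5)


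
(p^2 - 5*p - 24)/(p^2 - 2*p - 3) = (-p^2 + 5*p + 24)/(-p^2 + 2*p + 3)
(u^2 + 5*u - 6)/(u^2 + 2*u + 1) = (u^2 + 5*u - 6)/(u^2 + 2*u + 1)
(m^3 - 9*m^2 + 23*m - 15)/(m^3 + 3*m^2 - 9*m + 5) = (m^2 - 8*m + 15)/(m^2 + 4*m - 5)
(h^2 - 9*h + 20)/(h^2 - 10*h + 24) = (h - 5)/(h - 6)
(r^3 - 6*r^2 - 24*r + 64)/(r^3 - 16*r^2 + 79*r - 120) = (r^2 + 2*r - 8)/(r^2 - 8*r + 15)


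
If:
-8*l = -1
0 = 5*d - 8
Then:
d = 8/5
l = 1/8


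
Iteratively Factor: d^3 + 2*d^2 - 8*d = (d + 4)*(d^2 - 2*d) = d*(d + 4)*(d - 2)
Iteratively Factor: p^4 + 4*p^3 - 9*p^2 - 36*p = (p + 4)*(p^3 - 9*p) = (p + 3)*(p + 4)*(p^2 - 3*p) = (p - 3)*(p + 3)*(p + 4)*(p)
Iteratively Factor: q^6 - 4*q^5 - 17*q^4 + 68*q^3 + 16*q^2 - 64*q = (q - 4)*(q^5 - 17*q^3 + 16*q) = (q - 4)*(q - 1)*(q^4 + q^3 - 16*q^2 - 16*q) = (q - 4)*(q - 1)*(q + 1)*(q^3 - 16*q) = (q - 4)*(q - 1)*(q + 1)*(q + 4)*(q^2 - 4*q) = q*(q - 4)*(q - 1)*(q + 1)*(q + 4)*(q - 4)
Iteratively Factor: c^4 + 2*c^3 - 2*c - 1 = (c + 1)*(c^3 + c^2 - c - 1) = (c - 1)*(c + 1)*(c^2 + 2*c + 1) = (c - 1)*(c + 1)^2*(c + 1)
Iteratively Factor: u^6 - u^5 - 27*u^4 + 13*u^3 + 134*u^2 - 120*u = (u)*(u^5 - u^4 - 27*u^3 + 13*u^2 + 134*u - 120) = u*(u - 2)*(u^4 + u^3 - 25*u^2 - 37*u + 60) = u*(u - 2)*(u - 1)*(u^3 + 2*u^2 - 23*u - 60) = u*(u - 5)*(u - 2)*(u - 1)*(u^2 + 7*u + 12) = u*(u - 5)*(u - 2)*(u - 1)*(u + 3)*(u + 4)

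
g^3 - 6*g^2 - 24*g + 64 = (g - 8)*(g - 2)*(g + 4)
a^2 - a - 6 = (a - 3)*(a + 2)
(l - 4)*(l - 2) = l^2 - 6*l + 8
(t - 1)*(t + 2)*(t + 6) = t^3 + 7*t^2 + 4*t - 12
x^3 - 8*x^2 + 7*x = x*(x - 7)*(x - 1)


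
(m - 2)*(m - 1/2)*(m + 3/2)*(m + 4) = m^4 + 3*m^3 - 27*m^2/4 - 19*m/2 + 6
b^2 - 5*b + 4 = (b - 4)*(b - 1)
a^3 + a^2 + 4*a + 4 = (a + 1)*(a - 2*I)*(a + 2*I)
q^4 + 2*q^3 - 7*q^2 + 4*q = q*(q - 1)^2*(q + 4)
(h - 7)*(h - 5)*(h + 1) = h^3 - 11*h^2 + 23*h + 35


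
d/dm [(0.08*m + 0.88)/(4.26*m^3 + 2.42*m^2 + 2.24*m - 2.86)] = (0.3408*m^3 + 0.1936*m^2 + 0.1792*m - (0.08*m + 0.88)*(12.78*m^2 + 4.84*m + 2.24) - 0.2288)/(4.26*m^3 + 2.42*m^2 + 2.24*m - 2.86)^2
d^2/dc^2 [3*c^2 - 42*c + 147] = 6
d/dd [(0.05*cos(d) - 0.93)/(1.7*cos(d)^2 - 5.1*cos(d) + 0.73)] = (0.085*cos(d)^2 - 3.162*cos(d) + 4.7065)*sin(d)/(2.89*cos(d)^4 - 17.34*cos(d)^3 + 28.492*cos(d)^2 - 7.446*cos(d) + 0.5329)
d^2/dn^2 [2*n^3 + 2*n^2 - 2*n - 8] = 12*n + 4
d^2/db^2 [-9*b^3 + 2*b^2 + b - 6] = 4 - 54*b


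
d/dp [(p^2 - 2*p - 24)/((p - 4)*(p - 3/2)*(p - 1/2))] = 4*(-4*p^4 + 16*p^3 + 275*p^2 - 1176*p + 864)/(16*p^6 - 192*p^5 + 856*p^4 - 1776*p^3 + 1801*p^2 - 840*p + 144)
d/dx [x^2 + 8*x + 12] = 2*x + 8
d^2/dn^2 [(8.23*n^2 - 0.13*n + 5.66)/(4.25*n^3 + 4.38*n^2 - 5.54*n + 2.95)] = (297.30875*n^6 - 14.0887499999999*n^5 + 2374.9374*n^4 + 629.499198*n^3 - 766.566456*n^2 - 1239.741312*n + 340.157162)/(76.765625*n^9 + 237.34125*n^8 - 55.59765*n^7 - 374.881803*n^6 + 401.958672*n^5 + 156.323064*n^4 - 488.568629*n^3 + 385.97151*n^2 - 144.63555*n + 25.672375)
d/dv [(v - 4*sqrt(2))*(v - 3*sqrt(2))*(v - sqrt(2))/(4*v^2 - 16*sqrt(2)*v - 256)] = (v^4 - 8*sqrt(2)*v^3 - 166*v^2 + 1072*sqrt(2)*v - 2624)/(4*(v^4 - 8*sqrt(2)*v^3 - 96*v^2 + 512*sqrt(2)*v + 4096))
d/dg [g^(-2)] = -2/g^3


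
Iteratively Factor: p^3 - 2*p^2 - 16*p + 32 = (p + 4)*(p^2 - 6*p + 8) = (p - 4)*(p + 4)*(p - 2)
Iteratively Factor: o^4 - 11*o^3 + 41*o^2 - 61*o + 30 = (o - 1)*(o^3 - 10*o^2 + 31*o - 30) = (o - 3)*(o - 1)*(o^2 - 7*o + 10) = (o - 5)*(o - 3)*(o - 1)*(o - 2)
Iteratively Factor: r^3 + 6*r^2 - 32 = (r + 4)*(r^2 + 2*r - 8) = (r - 2)*(r + 4)*(r + 4)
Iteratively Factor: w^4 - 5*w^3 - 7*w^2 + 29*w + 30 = (w - 3)*(w^3 - 2*w^2 - 13*w - 10) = (w - 3)*(w + 2)*(w^2 - 4*w - 5) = (w - 3)*(w + 1)*(w + 2)*(w - 5)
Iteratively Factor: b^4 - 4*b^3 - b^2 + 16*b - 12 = (b + 2)*(b^3 - 6*b^2 + 11*b - 6) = (b - 1)*(b + 2)*(b^2 - 5*b + 6) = (b - 3)*(b - 1)*(b + 2)*(b - 2)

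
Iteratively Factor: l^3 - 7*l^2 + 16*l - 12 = (l - 3)*(l^2 - 4*l + 4) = (l - 3)*(l - 2)*(l - 2)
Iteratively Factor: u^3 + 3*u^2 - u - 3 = (u - 1)*(u^2 + 4*u + 3) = (u - 1)*(u + 1)*(u + 3)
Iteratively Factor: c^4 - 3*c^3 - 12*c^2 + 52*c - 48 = (c - 3)*(c^3 - 12*c + 16) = (c - 3)*(c - 2)*(c^2 + 2*c - 8) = (c - 3)*(c - 2)^2*(c + 4)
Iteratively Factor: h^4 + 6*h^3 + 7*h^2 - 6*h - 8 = (h + 4)*(h^3 + 2*h^2 - h - 2) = (h - 1)*(h + 4)*(h^2 + 3*h + 2) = (h - 1)*(h + 1)*(h + 4)*(h + 2)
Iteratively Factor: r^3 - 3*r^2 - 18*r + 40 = (r - 2)*(r^2 - r - 20) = (r - 5)*(r - 2)*(r + 4)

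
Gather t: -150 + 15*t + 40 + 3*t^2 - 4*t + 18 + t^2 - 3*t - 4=4*t^2 + 8*t - 96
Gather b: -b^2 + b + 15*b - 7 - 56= -b^2 + 16*b - 63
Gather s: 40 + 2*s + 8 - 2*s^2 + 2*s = -2*s^2 + 4*s + 48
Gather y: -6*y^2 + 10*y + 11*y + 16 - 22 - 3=-6*y^2 + 21*y - 9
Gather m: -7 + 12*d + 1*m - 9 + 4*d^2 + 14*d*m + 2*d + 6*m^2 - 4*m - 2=4*d^2 + 14*d + 6*m^2 + m*(14*d - 3) - 18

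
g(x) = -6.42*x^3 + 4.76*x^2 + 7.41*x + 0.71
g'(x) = -19.26*x^2 + 9.52*x + 7.41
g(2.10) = -22.19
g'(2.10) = -57.53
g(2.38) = -41.24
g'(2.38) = -79.03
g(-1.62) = 28.49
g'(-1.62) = -58.56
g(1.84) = -9.53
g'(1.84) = -40.28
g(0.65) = 5.77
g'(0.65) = 5.46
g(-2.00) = 56.29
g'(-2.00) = -88.67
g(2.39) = -42.04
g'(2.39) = -79.85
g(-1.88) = 46.26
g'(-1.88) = -78.56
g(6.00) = -1170.19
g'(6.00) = -628.83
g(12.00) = -10318.69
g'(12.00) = -2651.79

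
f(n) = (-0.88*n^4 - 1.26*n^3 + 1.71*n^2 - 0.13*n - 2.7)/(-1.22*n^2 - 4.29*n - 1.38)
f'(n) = (2.44*n + 4.29)*(-0.88*n^4 - 1.26*n^3 + 1.71*n^2 - 0.13*n - 2.7)/(-1.22*n^2 - 4.29*n - 1.38)^2 + (-3.52*n^3 - 3.78*n^2 + 3.42*n - 0.13)/(-1.22*n^2 - 4.29*n - 1.38) = (2.1472*n^5 + 12.8628*n^4 + 15.6684*n^3 - 2.2781*n^2 - 11.3076*n - 11.4036)/(1.4884*n^4 + 10.4676*n^3 + 21.7713*n^2 + 11.8404*n + 1.9044)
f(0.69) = 0.53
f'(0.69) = -0.49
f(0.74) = 0.50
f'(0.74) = -0.38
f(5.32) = 14.47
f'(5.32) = 6.28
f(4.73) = 11.00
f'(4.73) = 5.45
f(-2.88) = -21.71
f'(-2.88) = 119.36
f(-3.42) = 53.43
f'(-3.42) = 134.86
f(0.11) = 1.44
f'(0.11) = -3.63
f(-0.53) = -3.69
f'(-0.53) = -24.57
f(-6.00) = 41.34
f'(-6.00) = -8.98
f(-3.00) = -47.41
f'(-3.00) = 380.96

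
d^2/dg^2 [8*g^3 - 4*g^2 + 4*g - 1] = 48*g - 8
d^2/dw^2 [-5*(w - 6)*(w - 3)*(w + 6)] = 30 - 30*w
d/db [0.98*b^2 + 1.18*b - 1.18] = 1.96*b + 1.18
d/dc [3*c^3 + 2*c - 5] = 9*c^2 + 2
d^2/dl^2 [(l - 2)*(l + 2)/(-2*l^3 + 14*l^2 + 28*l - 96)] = (-l^3 - 6*l^2 - 42*l + 22)/(l^6 - 15*l^5 + 3*l^4 + 595*l^3 - 72*l^2 - 8640*l - 13824)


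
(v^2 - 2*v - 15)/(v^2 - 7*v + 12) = (v^2 - 2*v - 15)/(v^2 - 7*v + 12)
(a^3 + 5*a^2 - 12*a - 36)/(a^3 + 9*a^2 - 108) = (a + 2)/(a + 6)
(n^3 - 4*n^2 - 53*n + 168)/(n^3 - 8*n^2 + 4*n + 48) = (n^3 - 4*n^2 - 53*n + 168)/(n^3 - 8*n^2 + 4*n + 48)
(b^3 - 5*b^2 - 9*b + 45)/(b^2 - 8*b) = (b^3 - 5*b^2 - 9*b + 45)/(b*(b - 8))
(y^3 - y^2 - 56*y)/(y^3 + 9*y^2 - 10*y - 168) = y*(y - 8)/(y^2 + 2*y - 24)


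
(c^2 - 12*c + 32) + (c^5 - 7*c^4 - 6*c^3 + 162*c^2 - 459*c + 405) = c^5 - 7*c^4 - 6*c^3 + 163*c^2 - 471*c + 437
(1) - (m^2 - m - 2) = -m^2 + m + 3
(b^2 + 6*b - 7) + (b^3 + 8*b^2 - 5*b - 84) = b^3 + 9*b^2 + b - 91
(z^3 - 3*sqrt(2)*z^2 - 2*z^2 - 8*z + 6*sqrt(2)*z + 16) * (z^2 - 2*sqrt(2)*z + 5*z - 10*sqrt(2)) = z^5 - 5*sqrt(2)*z^4 + 3*z^4 - 15*sqrt(2)*z^3 - 6*z^3 + 12*z^2 + 66*sqrt(2)*z^2 - 40*z + 48*sqrt(2)*z - 160*sqrt(2)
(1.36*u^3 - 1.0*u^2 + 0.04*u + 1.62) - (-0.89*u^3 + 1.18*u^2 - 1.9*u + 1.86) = 2.25*u^3 - 2.18*u^2 + 1.94*u - 0.24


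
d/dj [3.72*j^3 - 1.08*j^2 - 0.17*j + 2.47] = 11.16*j^2 - 2.16*j - 0.17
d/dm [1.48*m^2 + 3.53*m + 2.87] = 2.96*m + 3.53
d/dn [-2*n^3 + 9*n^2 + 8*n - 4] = -6*n^2 + 18*n + 8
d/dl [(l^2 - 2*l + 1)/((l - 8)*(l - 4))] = 2*(-5*l^2 + 31*l - 26)/(l^4 - 24*l^3 + 208*l^2 - 768*l + 1024)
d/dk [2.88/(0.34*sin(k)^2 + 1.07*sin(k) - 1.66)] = -(1.9584*sin(k) + 3.0816)*cos(k)/(0.34*sin(k)^2 + 1.07*sin(k) - 1.66)^2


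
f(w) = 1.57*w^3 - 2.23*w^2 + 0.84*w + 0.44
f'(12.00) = 625.56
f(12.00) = 2402.36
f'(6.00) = 143.64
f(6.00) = 264.32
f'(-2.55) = 42.84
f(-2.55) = -42.24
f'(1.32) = 3.16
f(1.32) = 1.27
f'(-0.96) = 9.46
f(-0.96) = -3.81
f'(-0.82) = 7.66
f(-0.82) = -2.61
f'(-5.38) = 161.16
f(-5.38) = -313.11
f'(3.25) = 36.09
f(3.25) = 33.51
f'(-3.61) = 78.32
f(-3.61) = -105.52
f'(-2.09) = 30.74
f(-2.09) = -25.39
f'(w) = 4.71*w^2 - 4.46*w + 0.84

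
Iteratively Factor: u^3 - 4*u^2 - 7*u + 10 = (u - 5)*(u^2 + u - 2) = (u - 5)*(u - 1)*(u + 2)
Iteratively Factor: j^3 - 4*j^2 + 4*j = (j - 2)*(j^2 - 2*j) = (j - 2)^2*(j)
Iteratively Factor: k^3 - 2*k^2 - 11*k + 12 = (k + 3)*(k^2 - 5*k + 4) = (k - 1)*(k + 3)*(k - 4)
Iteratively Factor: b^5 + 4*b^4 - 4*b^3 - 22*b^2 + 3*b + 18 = (b + 1)*(b^4 + 3*b^3 - 7*b^2 - 15*b + 18) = (b - 1)*(b + 1)*(b^3 + 4*b^2 - 3*b - 18) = (b - 1)*(b + 1)*(b + 3)*(b^2 + b - 6) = (b - 1)*(b + 1)*(b + 3)^2*(b - 2)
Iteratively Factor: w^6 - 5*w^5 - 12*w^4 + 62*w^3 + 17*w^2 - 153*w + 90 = (w + 3)*(w^5 - 8*w^4 + 12*w^3 + 26*w^2 - 61*w + 30) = (w + 2)*(w + 3)*(w^4 - 10*w^3 + 32*w^2 - 38*w + 15) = (w - 1)*(w + 2)*(w + 3)*(w^3 - 9*w^2 + 23*w - 15) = (w - 3)*(w - 1)*(w + 2)*(w + 3)*(w^2 - 6*w + 5) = (w - 5)*(w - 3)*(w - 1)*(w + 2)*(w + 3)*(w - 1)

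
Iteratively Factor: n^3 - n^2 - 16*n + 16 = (n - 4)*(n^2 + 3*n - 4) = (n - 4)*(n + 4)*(n - 1)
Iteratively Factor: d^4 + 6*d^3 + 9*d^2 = (d)*(d^3 + 6*d^2 + 9*d) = d*(d + 3)*(d^2 + 3*d) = d^2*(d + 3)*(d + 3)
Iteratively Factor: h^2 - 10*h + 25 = (h - 5)*(h - 5)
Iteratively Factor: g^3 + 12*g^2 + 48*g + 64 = (g + 4)*(g^2 + 8*g + 16) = (g + 4)^2*(g + 4)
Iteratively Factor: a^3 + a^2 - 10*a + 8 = (a - 1)*(a^2 + 2*a - 8) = (a - 1)*(a + 4)*(a - 2)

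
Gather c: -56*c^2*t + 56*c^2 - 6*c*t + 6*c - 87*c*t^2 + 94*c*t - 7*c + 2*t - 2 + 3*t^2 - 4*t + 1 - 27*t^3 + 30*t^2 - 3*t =c^2*(56 - 56*t) + c*(-87*t^2 + 88*t - 1) - 27*t^3 + 33*t^2 - 5*t - 1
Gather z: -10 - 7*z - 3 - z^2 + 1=-z^2 - 7*z - 12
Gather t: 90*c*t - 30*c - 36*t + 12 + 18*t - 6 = -30*c + t*(90*c - 18) + 6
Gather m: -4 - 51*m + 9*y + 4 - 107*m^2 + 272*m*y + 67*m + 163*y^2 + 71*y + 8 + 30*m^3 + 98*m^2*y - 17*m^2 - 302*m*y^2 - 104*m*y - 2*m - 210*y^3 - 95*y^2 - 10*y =30*m^3 + m^2*(98*y - 124) + m*(-302*y^2 + 168*y + 14) - 210*y^3 + 68*y^2 + 70*y + 8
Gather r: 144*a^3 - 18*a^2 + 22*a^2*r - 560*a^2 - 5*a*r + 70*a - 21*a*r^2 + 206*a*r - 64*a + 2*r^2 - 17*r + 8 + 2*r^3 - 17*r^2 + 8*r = 144*a^3 - 578*a^2 + 6*a + 2*r^3 + r^2*(-21*a - 15) + r*(22*a^2 + 201*a - 9) + 8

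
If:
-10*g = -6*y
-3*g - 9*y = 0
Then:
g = 0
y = 0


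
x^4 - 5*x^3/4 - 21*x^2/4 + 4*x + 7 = (x - 2)^2*(x + 1)*(x + 7/4)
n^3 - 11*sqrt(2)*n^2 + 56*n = n*(n - 7*sqrt(2))*(n - 4*sqrt(2))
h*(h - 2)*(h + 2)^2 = h^4 + 2*h^3 - 4*h^2 - 8*h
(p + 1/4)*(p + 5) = p^2 + 21*p/4 + 5/4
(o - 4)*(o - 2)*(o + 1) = o^3 - 5*o^2 + 2*o + 8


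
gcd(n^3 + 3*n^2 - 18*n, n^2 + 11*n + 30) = n + 6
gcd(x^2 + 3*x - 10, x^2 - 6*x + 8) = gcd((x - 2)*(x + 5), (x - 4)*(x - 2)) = x - 2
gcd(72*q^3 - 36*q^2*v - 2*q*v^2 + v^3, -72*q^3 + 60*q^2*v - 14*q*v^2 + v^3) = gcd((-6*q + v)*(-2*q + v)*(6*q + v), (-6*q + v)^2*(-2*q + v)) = 12*q^2 - 8*q*v + v^2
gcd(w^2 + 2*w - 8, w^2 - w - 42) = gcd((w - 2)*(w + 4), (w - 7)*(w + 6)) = 1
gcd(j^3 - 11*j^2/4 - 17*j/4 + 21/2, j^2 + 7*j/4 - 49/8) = j - 7/4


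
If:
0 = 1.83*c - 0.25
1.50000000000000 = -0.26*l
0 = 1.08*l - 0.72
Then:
No Solution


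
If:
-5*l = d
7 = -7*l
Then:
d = 5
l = -1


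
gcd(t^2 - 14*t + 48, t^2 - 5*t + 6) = 1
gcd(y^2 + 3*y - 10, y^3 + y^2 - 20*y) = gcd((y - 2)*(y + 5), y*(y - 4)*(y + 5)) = y + 5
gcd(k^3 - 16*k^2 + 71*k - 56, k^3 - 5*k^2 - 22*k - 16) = k - 8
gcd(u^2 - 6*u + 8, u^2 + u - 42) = 1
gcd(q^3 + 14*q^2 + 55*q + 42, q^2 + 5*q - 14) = q + 7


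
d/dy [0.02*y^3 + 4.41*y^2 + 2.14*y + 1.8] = 0.06*y^2 + 8.82*y + 2.14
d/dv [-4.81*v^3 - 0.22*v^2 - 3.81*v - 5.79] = -14.43*v^2 - 0.44*v - 3.81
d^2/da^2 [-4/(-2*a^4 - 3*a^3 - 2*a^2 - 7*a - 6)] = 8*(-(12*a^2 + 9*a + 2)*(2*a^4 + 3*a^3 + 2*a^2 + 7*a + 6) + (8*a^3 + 9*a^2 + 4*a + 7)^2)/(2*a^4 + 3*a^3 + 2*a^2 + 7*a + 6)^3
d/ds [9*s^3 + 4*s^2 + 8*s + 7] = 27*s^2 + 8*s + 8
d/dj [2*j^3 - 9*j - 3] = 6*j^2 - 9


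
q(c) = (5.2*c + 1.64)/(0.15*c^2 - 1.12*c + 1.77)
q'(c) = (1.12 - 0.3*c)*(5.2*c + 1.64)/(0.15*c^2 - 1.12*c + 1.77)^2 + 5.2/(0.15*c^2 - 1.12*c + 1.77)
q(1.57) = 25.71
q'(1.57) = 57.39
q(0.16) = 1.55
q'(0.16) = 4.30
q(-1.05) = -1.23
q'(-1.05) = 1.11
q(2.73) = -93.34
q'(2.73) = 134.94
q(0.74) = 5.36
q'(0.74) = 9.79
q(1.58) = 26.29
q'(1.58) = 59.18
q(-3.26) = -2.18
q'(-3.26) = 0.09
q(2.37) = -333.55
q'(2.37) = 3134.39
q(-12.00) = -1.65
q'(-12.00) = -0.07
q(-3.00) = -2.15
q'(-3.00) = 0.13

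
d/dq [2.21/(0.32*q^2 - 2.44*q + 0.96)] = (5.3924 - 1.4144*q)/(0.32*q^2 - 2.44*q + 0.96)^2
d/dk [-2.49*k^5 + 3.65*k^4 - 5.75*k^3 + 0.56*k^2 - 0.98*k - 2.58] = -12.45*k^4 + 14.6*k^3 - 17.25*k^2 + 1.12*k - 0.98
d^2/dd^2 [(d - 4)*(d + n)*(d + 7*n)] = 6*d + 16*n - 8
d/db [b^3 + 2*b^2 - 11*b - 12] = 3*b^2 + 4*b - 11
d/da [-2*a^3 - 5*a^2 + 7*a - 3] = -6*a^2 - 10*a + 7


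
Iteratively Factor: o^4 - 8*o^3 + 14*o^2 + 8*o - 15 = (o - 1)*(o^3 - 7*o^2 + 7*o + 15) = (o - 5)*(o - 1)*(o^2 - 2*o - 3) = (o - 5)*(o - 1)*(o + 1)*(o - 3)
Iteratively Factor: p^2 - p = (p - 1)*(p)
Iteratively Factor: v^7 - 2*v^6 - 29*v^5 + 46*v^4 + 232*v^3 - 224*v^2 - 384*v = (v - 2)*(v^6 - 29*v^4 - 12*v^3 + 208*v^2 + 192*v) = (v - 2)*(v + 1)*(v^5 - v^4 - 28*v^3 + 16*v^2 + 192*v) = (v - 2)*(v + 1)*(v + 4)*(v^4 - 5*v^3 - 8*v^2 + 48*v) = v*(v - 2)*(v + 1)*(v + 4)*(v^3 - 5*v^2 - 8*v + 48) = v*(v - 4)*(v - 2)*(v + 1)*(v + 4)*(v^2 - v - 12) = v*(v - 4)^2*(v - 2)*(v + 1)*(v + 4)*(v + 3)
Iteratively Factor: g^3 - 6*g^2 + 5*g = (g - 1)*(g^2 - 5*g) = (g - 5)*(g - 1)*(g)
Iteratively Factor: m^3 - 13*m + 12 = (m - 3)*(m^2 + 3*m - 4) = (m - 3)*(m - 1)*(m + 4)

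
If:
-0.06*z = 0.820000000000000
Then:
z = -13.67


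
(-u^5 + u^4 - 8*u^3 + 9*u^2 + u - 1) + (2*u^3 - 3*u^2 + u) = -u^5 + u^4 - 6*u^3 + 6*u^2 + 2*u - 1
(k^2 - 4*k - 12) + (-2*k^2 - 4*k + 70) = -k^2 - 8*k + 58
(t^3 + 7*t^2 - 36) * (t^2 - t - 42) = t^5 + 6*t^4 - 49*t^3 - 330*t^2 + 36*t + 1512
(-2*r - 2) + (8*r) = 6*r - 2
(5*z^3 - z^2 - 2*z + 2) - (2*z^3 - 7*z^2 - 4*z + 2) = 3*z^3 + 6*z^2 + 2*z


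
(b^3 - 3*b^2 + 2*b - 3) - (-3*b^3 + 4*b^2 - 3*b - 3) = 4*b^3 - 7*b^2 + 5*b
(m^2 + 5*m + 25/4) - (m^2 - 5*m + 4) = 10*m + 9/4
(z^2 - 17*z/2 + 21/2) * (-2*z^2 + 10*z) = -2*z^4 + 27*z^3 - 106*z^2 + 105*z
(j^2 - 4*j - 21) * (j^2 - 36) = j^4 - 4*j^3 - 57*j^2 + 144*j + 756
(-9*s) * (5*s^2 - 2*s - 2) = -45*s^3 + 18*s^2 + 18*s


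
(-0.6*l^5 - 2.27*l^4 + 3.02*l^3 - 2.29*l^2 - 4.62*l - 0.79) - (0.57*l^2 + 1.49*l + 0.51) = -0.6*l^5 - 2.27*l^4 + 3.02*l^3 - 2.86*l^2 - 6.11*l - 1.3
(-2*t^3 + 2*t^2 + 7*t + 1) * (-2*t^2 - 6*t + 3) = 4*t^5 + 8*t^4 - 32*t^3 - 38*t^2 + 15*t + 3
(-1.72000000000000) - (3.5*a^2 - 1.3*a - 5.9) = -3.5*a^2 + 1.3*a + 4.18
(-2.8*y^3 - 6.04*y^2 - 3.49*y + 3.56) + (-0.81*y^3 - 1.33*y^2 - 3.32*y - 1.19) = -3.61*y^3 - 7.37*y^2 - 6.81*y + 2.37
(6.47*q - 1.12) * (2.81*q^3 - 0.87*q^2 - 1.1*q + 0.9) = 18.1807*q^4 - 8.7761*q^3 - 6.1426*q^2 + 7.055*q - 1.008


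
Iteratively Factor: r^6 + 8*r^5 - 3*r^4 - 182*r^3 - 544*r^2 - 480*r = (r - 5)*(r^5 + 13*r^4 + 62*r^3 + 128*r^2 + 96*r) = (r - 5)*(r + 3)*(r^4 + 10*r^3 + 32*r^2 + 32*r) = (r - 5)*(r + 3)*(r + 4)*(r^3 + 6*r^2 + 8*r) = (r - 5)*(r + 3)*(r + 4)^2*(r^2 + 2*r) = r*(r - 5)*(r + 3)*(r + 4)^2*(r + 2)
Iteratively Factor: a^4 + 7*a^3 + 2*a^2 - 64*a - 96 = (a + 4)*(a^3 + 3*a^2 - 10*a - 24) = (a - 3)*(a + 4)*(a^2 + 6*a + 8) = (a - 3)*(a + 2)*(a + 4)*(a + 4)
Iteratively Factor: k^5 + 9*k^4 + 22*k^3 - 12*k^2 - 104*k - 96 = (k + 2)*(k^4 + 7*k^3 + 8*k^2 - 28*k - 48) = (k + 2)*(k + 3)*(k^3 + 4*k^2 - 4*k - 16) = (k - 2)*(k + 2)*(k + 3)*(k^2 + 6*k + 8) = (k - 2)*(k + 2)^2*(k + 3)*(k + 4)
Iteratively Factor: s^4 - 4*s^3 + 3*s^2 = (s - 1)*(s^3 - 3*s^2) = (s - 3)*(s - 1)*(s^2) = s*(s - 3)*(s - 1)*(s)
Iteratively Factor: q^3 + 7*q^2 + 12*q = (q)*(q^2 + 7*q + 12) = q*(q + 4)*(q + 3)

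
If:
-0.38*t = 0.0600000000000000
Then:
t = -0.16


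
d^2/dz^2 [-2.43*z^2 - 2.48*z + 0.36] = -4.86000000000000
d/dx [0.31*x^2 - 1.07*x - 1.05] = 0.62*x - 1.07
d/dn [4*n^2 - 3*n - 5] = 8*n - 3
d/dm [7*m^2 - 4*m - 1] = 14*m - 4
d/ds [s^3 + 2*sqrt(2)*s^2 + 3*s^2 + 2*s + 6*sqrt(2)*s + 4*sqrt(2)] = 3*s^2 + 4*sqrt(2)*s + 6*s + 2 + 6*sqrt(2)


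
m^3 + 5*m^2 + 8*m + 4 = (m + 1)*(m + 2)^2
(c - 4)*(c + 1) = c^2 - 3*c - 4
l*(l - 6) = l^2 - 6*l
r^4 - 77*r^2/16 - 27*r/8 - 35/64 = (r - 5/2)*(r + 1/4)*(r + 1/2)*(r + 7/4)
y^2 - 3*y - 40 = (y - 8)*(y + 5)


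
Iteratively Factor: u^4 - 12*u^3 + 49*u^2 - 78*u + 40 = (u - 5)*(u^3 - 7*u^2 + 14*u - 8) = (u - 5)*(u - 4)*(u^2 - 3*u + 2) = (u - 5)*(u - 4)*(u - 2)*(u - 1)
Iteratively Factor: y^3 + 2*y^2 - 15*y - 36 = (y + 3)*(y^2 - y - 12) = (y - 4)*(y + 3)*(y + 3)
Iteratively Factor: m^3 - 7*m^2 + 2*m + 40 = (m + 2)*(m^2 - 9*m + 20) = (m - 5)*(m + 2)*(m - 4)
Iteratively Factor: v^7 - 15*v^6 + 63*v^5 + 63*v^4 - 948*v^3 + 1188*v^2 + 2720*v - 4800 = (v - 4)*(v^6 - 11*v^5 + 19*v^4 + 139*v^3 - 392*v^2 - 380*v + 1200) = (v - 4)*(v + 2)*(v^5 - 13*v^4 + 45*v^3 + 49*v^2 - 490*v + 600) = (v - 4)^2*(v + 2)*(v^4 - 9*v^3 + 9*v^2 + 85*v - 150) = (v - 5)*(v - 4)^2*(v + 2)*(v^3 - 4*v^2 - 11*v + 30) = (v - 5)*(v - 4)^2*(v + 2)*(v + 3)*(v^2 - 7*v + 10) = (v - 5)*(v - 4)^2*(v - 2)*(v + 2)*(v + 3)*(v - 5)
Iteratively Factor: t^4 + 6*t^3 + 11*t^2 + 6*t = (t + 1)*(t^3 + 5*t^2 + 6*t) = t*(t + 1)*(t^2 + 5*t + 6) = t*(t + 1)*(t + 2)*(t + 3)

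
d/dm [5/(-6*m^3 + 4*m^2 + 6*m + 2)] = 5*(9*m^2 - 4*m - 3)/(2*(-3*m^3 + 2*m^2 + 3*m + 1)^2)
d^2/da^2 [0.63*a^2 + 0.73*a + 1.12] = 1.26000000000000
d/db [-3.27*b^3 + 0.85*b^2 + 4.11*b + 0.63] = -9.81*b^2 + 1.7*b + 4.11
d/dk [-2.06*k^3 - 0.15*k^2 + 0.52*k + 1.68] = -6.18*k^2 - 0.3*k + 0.52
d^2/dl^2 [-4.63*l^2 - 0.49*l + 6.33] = -9.26000000000000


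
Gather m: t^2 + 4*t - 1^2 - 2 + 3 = t^2 + 4*t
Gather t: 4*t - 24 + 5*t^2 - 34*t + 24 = 5*t^2 - 30*t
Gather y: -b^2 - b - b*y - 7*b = -b^2 - b*y - 8*b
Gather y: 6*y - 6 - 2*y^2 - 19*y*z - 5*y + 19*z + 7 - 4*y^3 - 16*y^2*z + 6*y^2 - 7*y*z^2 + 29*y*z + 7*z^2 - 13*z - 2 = -4*y^3 + y^2*(4 - 16*z) + y*(-7*z^2 + 10*z + 1) + 7*z^2 + 6*z - 1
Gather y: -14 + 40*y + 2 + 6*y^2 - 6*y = 6*y^2 + 34*y - 12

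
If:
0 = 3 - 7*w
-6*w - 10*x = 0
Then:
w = 3/7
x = -9/35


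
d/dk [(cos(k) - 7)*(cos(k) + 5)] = 2*(1 - cos(k))*sin(k)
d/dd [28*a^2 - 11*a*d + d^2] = -11*a + 2*d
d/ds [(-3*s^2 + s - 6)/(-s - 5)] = (3*s^2 + 30*s - 11)/(s^2 + 10*s + 25)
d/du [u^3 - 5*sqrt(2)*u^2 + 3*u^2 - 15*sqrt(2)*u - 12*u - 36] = 3*u^2 - 10*sqrt(2)*u + 6*u - 15*sqrt(2) - 12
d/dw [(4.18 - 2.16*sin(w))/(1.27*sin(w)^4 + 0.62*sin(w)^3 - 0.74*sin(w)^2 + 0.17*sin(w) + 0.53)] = (8.2296*sin(w)^4 - 18.556*sin(w)^3 - 9.3732*sin(w)^2 + 6.1864*sin(w) - 1.8554)*cos(w)/(1.6129*sin(w)^8 + 1.5748*sin(w)^7 - 1.4952*sin(w)^6 - 0.4858*sin(w)^5 + 2.1046*sin(w)^4 + 0.4056*sin(w)^3 - 0.7555*sin(w)^2 + 0.1802*sin(w) + 0.2809)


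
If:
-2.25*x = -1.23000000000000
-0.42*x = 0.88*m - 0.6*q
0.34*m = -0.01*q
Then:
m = -0.01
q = 0.37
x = 0.55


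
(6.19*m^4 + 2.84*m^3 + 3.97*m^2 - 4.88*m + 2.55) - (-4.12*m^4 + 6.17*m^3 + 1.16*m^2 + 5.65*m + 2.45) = 10.31*m^4 - 3.33*m^3 + 2.81*m^2 - 10.53*m + 0.0999999999999996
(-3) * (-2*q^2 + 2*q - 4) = 6*q^2 - 6*q + 12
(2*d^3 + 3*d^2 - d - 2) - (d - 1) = 2*d^3 + 3*d^2 - 2*d - 1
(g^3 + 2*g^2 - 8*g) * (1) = g^3 + 2*g^2 - 8*g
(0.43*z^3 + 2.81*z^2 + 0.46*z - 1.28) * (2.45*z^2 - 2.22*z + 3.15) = 1.0535*z^5 + 5.9299*z^4 - 3.7567*z^3 + 4.6943*z^2 + 4.2906*z - 4.032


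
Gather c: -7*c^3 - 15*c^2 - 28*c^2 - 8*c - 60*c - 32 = -7*c^3 - 43*c^2 - 68*c - 32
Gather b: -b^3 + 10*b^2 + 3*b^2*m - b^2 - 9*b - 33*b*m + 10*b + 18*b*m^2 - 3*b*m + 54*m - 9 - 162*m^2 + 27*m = -b^3 + b^2*(3*m + 9) + b*(18*m^2 - 36*m + 1) - 162*m^2 + 81*m - 9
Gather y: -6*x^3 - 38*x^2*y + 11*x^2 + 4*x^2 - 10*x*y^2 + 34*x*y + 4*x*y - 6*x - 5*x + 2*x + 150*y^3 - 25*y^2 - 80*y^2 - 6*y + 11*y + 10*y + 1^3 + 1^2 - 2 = -6*x^3 + 15*x^2 - 9*x + 150*y^3 + y^2*(-10*x - 105) + y*(-38*x^2 + 38*x + 15)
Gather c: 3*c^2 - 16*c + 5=3*c^2 - 16*c + 5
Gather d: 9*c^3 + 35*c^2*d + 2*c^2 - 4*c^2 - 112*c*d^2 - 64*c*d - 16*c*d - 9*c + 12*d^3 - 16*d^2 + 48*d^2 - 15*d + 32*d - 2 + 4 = 9*c^3 - 2*c^2 - 9*c + 12*d^3 + d^2*(32 - 112*c) + d*(35*c^2 - 80*c + 17) + 2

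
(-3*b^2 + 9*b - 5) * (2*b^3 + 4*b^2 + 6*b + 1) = -6*b^5 + 6*b^4 + 8*b^3 + 31*b^2 - 21*b - 5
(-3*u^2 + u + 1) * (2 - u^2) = 3*u^4 - u^3 - 7*u^2 + 2*u + 2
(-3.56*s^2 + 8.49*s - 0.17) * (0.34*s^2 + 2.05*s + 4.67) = -1.2104*s^4 - 4.4114*s^3 + 0.721499999999999*s^2 + 39.2998*s - 0.7939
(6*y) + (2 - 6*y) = 2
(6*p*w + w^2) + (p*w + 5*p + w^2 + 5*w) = 7*p*w + 5*p + 2*w^2 + 5*w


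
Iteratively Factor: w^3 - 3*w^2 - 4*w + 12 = (w - 2)*(w^2 - w - 6) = (w - 2)*(w + 2)*(w - 3)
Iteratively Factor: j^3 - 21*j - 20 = (j + 1)*(j^2 - j - 20) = (j + 1)*(j + 4)*(j - 5)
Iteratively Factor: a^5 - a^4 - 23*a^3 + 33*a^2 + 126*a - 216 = (a - 2)*(a^4 + a^3 - 21*a^2 - 9*a + 108) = (a - 3)*(a - 2)*(a^3 + 4*a^2 - 9*a - 36) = (a - 3)*(a - 2)*(a + 4)*(a^2 - 9) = (a - 3)*(a - 2)*(a + 3)*(a + 4)*(a - 3)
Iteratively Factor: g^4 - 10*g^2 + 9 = (g + 1)*(g^3 - g^2 - 9*g + 9) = (g + 1)*(g + 3)*(g^2 - 4*g + 3) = (g - 1)*(g + 1)*(g + 3)*(g - 3)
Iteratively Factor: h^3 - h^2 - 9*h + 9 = (h - 3)*(h^2 + 2*h - 3) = (h - 3)*(h + 3)*(h - 1)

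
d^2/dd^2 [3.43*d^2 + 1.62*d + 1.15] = 6.86000000000000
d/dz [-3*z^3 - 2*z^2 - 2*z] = -9*z^2 - 4*z - 2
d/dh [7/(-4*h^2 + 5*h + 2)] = 7*(8*h - 5)/(-4*h^2 + 5*h + 2)^2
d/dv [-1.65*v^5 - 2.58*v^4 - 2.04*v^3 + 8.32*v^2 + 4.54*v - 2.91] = -8.25*v^4 - 10.32*v^3 - 6.12*v^2 + 16.64*v + 4.54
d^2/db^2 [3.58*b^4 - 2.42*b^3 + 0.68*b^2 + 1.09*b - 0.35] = 42.96*b^2 - 14.52*b + 1.36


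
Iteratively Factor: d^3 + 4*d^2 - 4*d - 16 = (d - 2)*(d^2 + 6*d + 8) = (d - 2)*(d + 4)*(d + 2)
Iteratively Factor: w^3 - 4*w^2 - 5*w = (w - 5)*(w^2 + w) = (w - 5)*(w + 1)*(w)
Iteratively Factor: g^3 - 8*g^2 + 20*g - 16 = (g - 2)*(g^2 - 6*g + 8) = (g - 4)*(g - 2)*(g - 2)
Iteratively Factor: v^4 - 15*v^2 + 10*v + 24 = (v - 3)*(v^3 + 3*v^2 - 6*v - 8) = (v - 3)*(v + 1)*(v^2 + 2*v - 8) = (v - 3)*(v - 2)*(v + 1)*(v + 4)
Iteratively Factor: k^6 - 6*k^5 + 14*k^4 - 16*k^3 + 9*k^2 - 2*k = (k - 1)*(k^5 - 5*k^4 + 9*k^3 - 7*k^2 + 2*k) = (k - 1)^2*(k^4 - 4*k^3 + 5*k^2 - 2*k) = (k - 1)^3*(k^3 - 3*k^2 + 2*k) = (k - 1)^4*(k^2 - 2*k) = (k - 2)*(k - 1)^4*(k)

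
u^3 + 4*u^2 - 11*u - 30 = (u - 3)*(u + 2)*(u + 5)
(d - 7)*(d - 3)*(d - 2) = d^3 - 12*d^2 + 41*d - 42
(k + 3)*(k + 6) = k^2 + 9*k + 18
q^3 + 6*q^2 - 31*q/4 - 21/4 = (q - 3/2)*(q + 1/2)*(q + 7)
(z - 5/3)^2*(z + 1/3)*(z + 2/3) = z^4 - 7*z^3/3 - z^2/3 + 55*z/27 + 50/81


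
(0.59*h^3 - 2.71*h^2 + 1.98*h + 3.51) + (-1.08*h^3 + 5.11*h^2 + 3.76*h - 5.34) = -0.49*h^3 + 2.4*h^2 + 5.74*h - 1.83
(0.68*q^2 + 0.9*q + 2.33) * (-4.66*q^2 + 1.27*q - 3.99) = -3.1688*q^4 - 3.3304*q^3 - 12.428*q^2 - 0.6319*q - 9.2967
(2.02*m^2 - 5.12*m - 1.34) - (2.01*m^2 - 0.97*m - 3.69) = 0.0100000000000002*m^2 - 4.15*m + 2.35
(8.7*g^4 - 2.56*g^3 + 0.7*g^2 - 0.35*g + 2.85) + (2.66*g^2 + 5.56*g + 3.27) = 8.7*g^4 - 2.56*g^3 + 3.36*g^2 + 5.21*g + 6.12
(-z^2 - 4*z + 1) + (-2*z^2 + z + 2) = -3*z^2 - 3*z + 3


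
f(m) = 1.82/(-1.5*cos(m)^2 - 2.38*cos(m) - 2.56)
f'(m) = 1.82*(-3.0*sin(m)*cos(m) - 2.38*sin(m))/(-1.5*cos(m)^2 - 2.38*cos(m) - 2.56)^2 = -(5.46*cos(m) + 4.3316)*sin(m)/(1.5*cos(m)^2 + 2.38*cos(m) + 2.56)^2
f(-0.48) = -0.31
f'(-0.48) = 0.12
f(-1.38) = -0.59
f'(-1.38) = 0.56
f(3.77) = -1.13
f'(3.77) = -0.02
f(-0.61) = -0.33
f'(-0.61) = 0.17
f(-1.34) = -0.57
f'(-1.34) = 0.54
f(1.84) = -0.90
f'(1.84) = -0.67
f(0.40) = -0.30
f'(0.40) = -0.10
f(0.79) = -0.37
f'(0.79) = -0.23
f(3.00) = -1.09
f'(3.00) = 0.05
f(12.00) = -0.32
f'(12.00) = 0.15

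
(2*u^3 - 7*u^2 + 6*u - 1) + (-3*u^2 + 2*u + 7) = 2*u^3 - 10*u^2 + 8*u + 6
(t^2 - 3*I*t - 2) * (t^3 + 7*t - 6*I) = t^5 - 3*I*t^4 + 5*t^3 - 27*I*t^2 - 32*t + 12*I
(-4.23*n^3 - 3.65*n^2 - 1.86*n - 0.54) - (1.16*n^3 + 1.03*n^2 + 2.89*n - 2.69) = -5.39*n^3 - 4.68*n^2 - 4.75*n + 2.15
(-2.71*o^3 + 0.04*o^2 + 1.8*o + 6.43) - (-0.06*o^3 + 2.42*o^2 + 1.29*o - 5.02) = -2.65*o^3 - 2.38*o^2 + 0.51*o + 11.45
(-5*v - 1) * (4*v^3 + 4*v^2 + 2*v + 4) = -20*v^4 - 24*v^3 - 14*v^2 - 22*v - 4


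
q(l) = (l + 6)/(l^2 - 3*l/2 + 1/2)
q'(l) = (3/2 - 2*l)*(l + 6)/(l^2 - 3*l/2 + 1/2)^2 + 1/(l^2 - 3*l/2 + 1/2)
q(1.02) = 675.00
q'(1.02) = -34951.92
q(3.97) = 0.97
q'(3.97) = -0.51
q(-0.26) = 5.99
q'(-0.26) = 13.69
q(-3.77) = 0.11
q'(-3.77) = 0.10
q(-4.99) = 0.03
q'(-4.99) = 0.04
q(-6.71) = -0.01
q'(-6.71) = 0.01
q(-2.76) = 0.26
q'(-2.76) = 0.23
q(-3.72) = 0.11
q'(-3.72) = 0.10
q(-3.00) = 0.21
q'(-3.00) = 0.19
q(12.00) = 0.14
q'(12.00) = -0.02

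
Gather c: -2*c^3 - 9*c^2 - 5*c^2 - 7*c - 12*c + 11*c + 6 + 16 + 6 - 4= -2*c^3 - 14*c^2 - 8*c + 24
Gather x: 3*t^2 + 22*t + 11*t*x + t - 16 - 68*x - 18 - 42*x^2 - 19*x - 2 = 3*t^2 + 23*t - 42*x^2 + x*(11*t - 87) - 36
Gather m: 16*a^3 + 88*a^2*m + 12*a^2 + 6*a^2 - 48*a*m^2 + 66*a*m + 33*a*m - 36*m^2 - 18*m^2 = 16*a^3 + 18*a^2 + m^2*(-48*a - 54) + m*(88*a^2 + 99*a)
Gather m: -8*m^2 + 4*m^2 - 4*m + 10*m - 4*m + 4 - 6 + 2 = -4*m^2 + 2*m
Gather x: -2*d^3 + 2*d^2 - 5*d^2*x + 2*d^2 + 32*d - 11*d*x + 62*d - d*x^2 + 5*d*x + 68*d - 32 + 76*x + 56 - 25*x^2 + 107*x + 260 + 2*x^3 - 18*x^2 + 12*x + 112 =-2*d^3 + 4*d^2 + 162*d + 2*x^3 + x^2*(-d - 43) + x*(-5*d^2 - 6*d + 195) + 396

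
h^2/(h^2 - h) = h/(h - 1)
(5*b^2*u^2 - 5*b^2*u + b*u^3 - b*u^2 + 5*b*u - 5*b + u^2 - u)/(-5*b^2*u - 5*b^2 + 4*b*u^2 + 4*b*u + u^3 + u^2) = (b*u^2 - b*u + u - 1)/(-b*u - b + u^2 + u)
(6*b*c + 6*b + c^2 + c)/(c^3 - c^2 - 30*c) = (6*b*c + 6*b + c^2 + c)/(c*(c^2 - c - 30))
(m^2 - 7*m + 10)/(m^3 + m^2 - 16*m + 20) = (m - 5)/(m^2 + 3*m - 10)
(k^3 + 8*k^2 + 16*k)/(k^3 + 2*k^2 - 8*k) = (k + 4)/(k - 2)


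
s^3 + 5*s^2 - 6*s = s*(s - 1)*(s + 6)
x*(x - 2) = x^2 - 2*x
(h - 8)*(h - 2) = h^2 - 10*h + 16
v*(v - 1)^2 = v^3 - 2*v^2 + v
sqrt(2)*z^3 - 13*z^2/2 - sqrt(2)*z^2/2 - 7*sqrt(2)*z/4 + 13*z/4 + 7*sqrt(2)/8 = (z - 1/2)*(z - 7*sqrt(2)/2)*(sqrt(2)*z + 1/2)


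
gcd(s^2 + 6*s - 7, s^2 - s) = s - 1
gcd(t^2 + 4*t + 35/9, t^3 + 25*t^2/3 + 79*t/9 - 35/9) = t + 5/3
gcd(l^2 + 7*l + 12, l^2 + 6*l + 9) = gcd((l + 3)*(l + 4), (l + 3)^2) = l + 3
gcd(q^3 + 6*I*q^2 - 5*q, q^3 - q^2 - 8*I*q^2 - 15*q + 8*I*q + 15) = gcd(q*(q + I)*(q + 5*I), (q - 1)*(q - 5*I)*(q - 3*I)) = 1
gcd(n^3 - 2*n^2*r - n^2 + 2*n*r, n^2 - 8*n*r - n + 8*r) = n - 1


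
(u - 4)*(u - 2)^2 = u^3 - 8*u^2 + 20*u - 16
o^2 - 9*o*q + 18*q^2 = (o - 6*q)*(o - 3*q)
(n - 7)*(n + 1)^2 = n^3 - 5*n^2 - 13*n - 7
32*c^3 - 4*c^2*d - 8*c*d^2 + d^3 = (-8*c + d)*(-2*c + d)*(2*c + d)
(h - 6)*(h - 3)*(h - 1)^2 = h^4 - 11*h^3 + 37*h^2 - 45*h + 18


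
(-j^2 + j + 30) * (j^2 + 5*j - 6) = -j^4 - 4*j^3 + 41*j^2 + 144*j - 180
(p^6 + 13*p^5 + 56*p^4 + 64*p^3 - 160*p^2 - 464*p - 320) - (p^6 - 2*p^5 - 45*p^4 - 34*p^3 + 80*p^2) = 15*p^5 + 101*p^4 + 98*p^3 - 240*p^2 - 464*p - 320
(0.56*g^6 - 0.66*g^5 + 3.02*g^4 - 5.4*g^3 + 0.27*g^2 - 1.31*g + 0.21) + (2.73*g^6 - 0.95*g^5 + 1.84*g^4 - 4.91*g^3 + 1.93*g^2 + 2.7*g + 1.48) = 3.29*g^6 - 1.61*g^5 + 4.86*g^4 - 10.31*g^3 + 2.2*g^2 + 1.39*g + 1.69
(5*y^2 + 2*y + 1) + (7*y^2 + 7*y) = 12*y^2 + 9*y + 1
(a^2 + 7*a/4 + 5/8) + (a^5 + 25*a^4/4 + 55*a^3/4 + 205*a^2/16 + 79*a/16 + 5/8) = a^5 + 25*a^4/4 + 55*a^3/4 + 221*a^2/16 + 107*a/16 + 5/4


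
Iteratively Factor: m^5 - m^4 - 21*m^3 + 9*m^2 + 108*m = (m)*(m^4 - m^3 - 21*m^2 + 9*m + 108) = m*(m - 3)*(m^3 + 2*m^2 - 15*m - 36) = m*(m - 3)*(m + 3)*(m^2 - m - 12) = m*(m - 3)*(m + 3)^2*(m - 4)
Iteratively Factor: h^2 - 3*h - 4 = (h + 1)*(h - 4)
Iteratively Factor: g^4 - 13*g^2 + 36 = (g + 2)*(g^3 - 2*g^2 - 9*g + 18) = (g + 2)*(g + 3)*(g^2 - 5*g + 6) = (g - 3)*(g + 2)*(g + 3)*(g - 2)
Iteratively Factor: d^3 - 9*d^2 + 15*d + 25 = (d - 5)*(d^2 - 4*d - 5) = (d - 5)^2*(d + 1)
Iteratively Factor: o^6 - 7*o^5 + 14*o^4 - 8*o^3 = (o)*(o^5 - 7*o^4 + 14*o^3 - 8*o^2) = o^2*(o^4 - 7*o^3 + 14*o^2 - 8*o) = o^3*(o^3 - 7*o^2 + 14*o - 8) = o^3*(o - 2)*(o^2 - 5*o + 4) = o^3*(o - 4)*(o - 2)*(o - 1)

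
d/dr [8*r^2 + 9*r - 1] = 16*r + 9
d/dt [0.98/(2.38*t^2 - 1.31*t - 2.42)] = (1.2838 - 4.6648*t)/(-2.38*t^2 + 1.31*t + 2.42)^2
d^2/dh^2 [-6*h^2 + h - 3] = -12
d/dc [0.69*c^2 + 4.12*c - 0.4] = 1.38*c + 4.12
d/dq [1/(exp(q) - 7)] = -exp(q)/(exp(q) - 7)^2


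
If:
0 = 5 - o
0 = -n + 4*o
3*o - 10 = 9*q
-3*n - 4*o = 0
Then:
No Solution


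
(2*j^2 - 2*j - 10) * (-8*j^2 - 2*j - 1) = -16*j^4 + 12*j^3 + 82*j^2 + 22*j + 10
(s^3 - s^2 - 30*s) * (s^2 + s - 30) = s^5 - 61*s^3 + 900*s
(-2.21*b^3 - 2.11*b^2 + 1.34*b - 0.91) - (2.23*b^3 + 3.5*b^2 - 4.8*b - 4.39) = -4.44*b^3 - 5.61*b^2 + 6.14*b + 3.48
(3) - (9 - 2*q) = 2*q - 6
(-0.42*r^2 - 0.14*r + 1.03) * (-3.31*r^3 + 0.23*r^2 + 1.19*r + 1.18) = 1.3902*r^5 + 0.3668*r^4 - 3.9413*r^3 - 0.4253*r^2 + 1.0605*r + 1.2154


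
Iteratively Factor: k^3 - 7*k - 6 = (k - 3)*(k^2 + 3*k + 2) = (k - 3)*(k + 1)*(k + 2)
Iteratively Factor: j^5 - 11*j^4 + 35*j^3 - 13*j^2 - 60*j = (j)*(j^4 - 11*j^3 + 35*j^2 - 13*j - 60) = j*(j - 5)*(j^3 - 6*j^2 + 5*j + 12) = j*(j - 5)*(j - 3)*(j^2 - 3*j - 4) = j*(j - 5)*(j - 3)*(j + 1)*(j - 4)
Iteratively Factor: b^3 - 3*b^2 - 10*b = (b - 5)*(b^2 + 2*b) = (b - 5)*(b + 2)*(b)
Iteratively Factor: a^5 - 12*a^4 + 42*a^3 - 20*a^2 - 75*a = (a - 5)*(a^4 - 7*a^3 + 7*a^2 + 15*a) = a*(a - 5)*(a^3 - 7*a^2 + 7*a + 15) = a*(a - 5)*(a - 3)*(a^2 - 4*a - 5) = a*(a - 5)^2*(a - 3)*(a + 1)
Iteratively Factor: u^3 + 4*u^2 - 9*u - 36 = (u - 3)*(u^2 + 7*u + 12) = (u - 3)*(u + 4)*(u + 3)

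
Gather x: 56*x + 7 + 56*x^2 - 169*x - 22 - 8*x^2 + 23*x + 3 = 48*x^2 - 90*x - 12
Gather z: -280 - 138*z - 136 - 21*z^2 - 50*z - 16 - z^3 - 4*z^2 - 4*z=-z^3 - 25*z^2 - 192*z - 432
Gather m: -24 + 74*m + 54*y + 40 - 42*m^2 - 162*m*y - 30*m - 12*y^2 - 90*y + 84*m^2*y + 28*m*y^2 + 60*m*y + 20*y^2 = m^2*(84*y - 42) + m*(28*y^2 - 102*y + 44) + 8*y^2 - 36*y + 16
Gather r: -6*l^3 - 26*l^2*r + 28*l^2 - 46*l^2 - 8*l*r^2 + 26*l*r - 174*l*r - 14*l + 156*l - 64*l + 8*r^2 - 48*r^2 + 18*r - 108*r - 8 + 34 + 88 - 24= -6*l^3 - 18*l^2 + 78*l + r^2*(-8*l - 40) + r*(-26*l^2 - 148*l - 90) + 90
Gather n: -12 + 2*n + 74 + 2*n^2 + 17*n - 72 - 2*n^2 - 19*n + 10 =0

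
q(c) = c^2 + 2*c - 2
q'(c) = 2*c + 2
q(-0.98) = -3.00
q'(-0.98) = 0.04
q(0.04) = -1.92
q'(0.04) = 2.08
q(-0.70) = -2.91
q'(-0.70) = 0.60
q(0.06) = -1.88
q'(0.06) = 2.12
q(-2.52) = -0.69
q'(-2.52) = -3.04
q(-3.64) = 3.97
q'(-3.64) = -5.28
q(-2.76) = 0.10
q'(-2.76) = -3.52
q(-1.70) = -2.51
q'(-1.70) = -1.40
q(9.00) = 97.00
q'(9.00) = 20.00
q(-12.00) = 118.00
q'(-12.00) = -22.00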